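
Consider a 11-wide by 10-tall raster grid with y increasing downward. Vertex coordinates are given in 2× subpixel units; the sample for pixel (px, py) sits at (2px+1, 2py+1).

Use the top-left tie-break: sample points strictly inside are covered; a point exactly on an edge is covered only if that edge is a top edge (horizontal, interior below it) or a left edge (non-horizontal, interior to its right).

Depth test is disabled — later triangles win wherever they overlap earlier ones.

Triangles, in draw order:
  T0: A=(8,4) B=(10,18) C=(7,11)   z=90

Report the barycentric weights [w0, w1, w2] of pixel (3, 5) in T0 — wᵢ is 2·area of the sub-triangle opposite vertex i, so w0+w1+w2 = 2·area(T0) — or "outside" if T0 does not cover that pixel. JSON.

T0:
  2·area = 28
  edge (8, 4)→(10, 18): d=(2,14) right/bottom  bias=-1
  edge (10, 18)→(7, 11): d=(-3,-7) top-left  bias=+0
  edge (7, 11)→(8, 4): d=(1,-7) top-left  bias=+0
    (3,5)@(7, 11): e=[28,0,0] → █  [on edge]
    (4,5)@(9, 11): e=[0,14,14] → ·  [on edge]
    (3,6)@(7, 13): e=[32,-6,2] → ·
    (4,6)@(9, 13): e=[4,8,16] → █
    (5,6)@(11, 13): e=[-24,22,30] → ·
    (4,7)@(9, 15): e=[8,2,18] → █
    (5,7)@(11, 15): e=[-20,16,32] → ·
    (4,8)@(9, 17): e=[12,-4,20] → ·
  covered (3 px):
    · · · · · · · · · · ·
    · · · · · · · · · · ·
    · · · · · · · · · · ·
    · · · · · · · · · · ·
    · · · · · · · · · · ·
    · · · █ · · · · · · ·
    · · · · █ · · · · · ·
    · · · · █ · · · · · ·
    · · · · · · · · · · ·
    · · · · · · · · · · ·

Answer: [0,0,28]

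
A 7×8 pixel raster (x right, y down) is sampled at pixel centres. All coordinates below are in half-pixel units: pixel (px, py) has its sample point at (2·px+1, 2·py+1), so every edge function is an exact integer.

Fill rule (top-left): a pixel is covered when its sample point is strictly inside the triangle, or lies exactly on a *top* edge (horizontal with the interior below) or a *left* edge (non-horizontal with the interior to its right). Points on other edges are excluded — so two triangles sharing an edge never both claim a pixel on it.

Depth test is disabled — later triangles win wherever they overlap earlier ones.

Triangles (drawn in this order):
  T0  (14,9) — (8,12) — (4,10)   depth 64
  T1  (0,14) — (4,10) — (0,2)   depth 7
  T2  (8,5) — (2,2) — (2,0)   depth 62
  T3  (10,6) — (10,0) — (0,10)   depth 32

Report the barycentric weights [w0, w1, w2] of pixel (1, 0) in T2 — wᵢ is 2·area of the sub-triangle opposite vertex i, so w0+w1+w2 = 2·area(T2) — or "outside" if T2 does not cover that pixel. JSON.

T0:
  2·area = 24
  edge (14, 9)→(8, 12): d=(-6,3) right/bottom  bias=-1
  edge (8, 12)→(4, 10): d=(-4,-2) top-left  bias=+0
  edge (4, 10)→(14, 9): d=(10,-1) top-left  bias=+0
    (3,5)@(7, 11): e=[9,2,13] → #
    (4,5)@(9, 11): e=[3,6,15] → #
    (5,5)@(11, 11): e=[-3,10,17] → ·
    (3,6)@(7, 13): e=[-3,-6,33] → ·
    (4,6)@(9, 13): e=[-9,-2,35] → ·
  covered (2 px):
    · · · · · · ·
    · · · · · · ·
    · · · · · · ·
    · · · · · · ·
    · · · · · · ·
    · · · # # · ·
    · · · · · · ·
    · · · · · · ·
T1:
  2·area = 48  (B↔C swapped to make it positive)
  edge (0, 14)→(0, 2): d=(0,-12) top-left  bias=+0
  edge (0, 2)→(4, 10): d=(4,8) right/bottom  bias=-1
  edge (4, 10)→(0, 14): d=(-4,4) right/bottom  bias=-1
    (6,0)@(13, 1): e=[156,-108,0] → ·  [on edge]
    (5,1)@(11, 3): e=[132,-84,0] → ·  [on edge]
    (0,2)@(1, 5): e=[12,4,32] → #
    (1,2)@(3, 5): e=[36,-12,24] → ·
    (4,2)@(9, 5): e=[108,-60,0] → ·  [on edge]
    (0,3)@(1, 7): e=[12,12,24] → #
    (1,3)@(3, 7): e=[36,-4,16] → ·
    (3,3)@(7, 7): e=[84,-36,0] → ·  [on edge]
    (0,4)@(1, 9): e=[12,20,16] → #
    (1,4)@(3, 9): e=[36,4,8] → #
    (2,4)@(5, 9): e=[60,-12,0] → ·  [on edge]
    (0,5)@(1, 11): e=[12,28,8] → #
    (1,5)@(3, 11): e=[36,12,0] → ·  [on edge]
    (0,6)@(1, 13): e=[12,36,0] → ·  [on edge]
  covered (5 px):
    · · · · · · ·
    · · · · · · ·
    # · · · · · ·
    # · · · · · ·
    # # · · · · ·
    # · · · · · ·
    · · · · · · ·
    · · · · · · ·
T2:
  2·area = 12
  edge (8, 5)→(2, 2): d=(-6,-3) top-left  bias=+0
  edge (2, 2)→(2, 0): d=(0,-2) top-left  bias=+0
  edge (2, 0)→(8, 5): d=(6,5) right/bottom  bias=-1
    (1,0)@(3, 1): e=[9,2,1] → #
    (2,0)@(5, 1): e=[15,6,-9] → ·
    (1,1)@(3, 3): e=[-3,2,13] → ·
    (2,1)@(5, 3): e=[3,6,3] → #
    (3,1)@(7, 3): e=[9,10,-7] → ·
    (2,2)@(5, 5): e=[-9,6,15] → ·
  covered (2 px):
    · # · · · · ·
    · · # · · · ·
    · · · · · · ·
    · · · · · · ·
    · · · · · · ·
    · · · · · · ·
    · · · · · · ·
    · · · · · · ·
T3:
  2·area = 60  (B↔C swapped to make it positive)
  edge (10, 6)→(0, 10): d=(-10,4) right/bottom  bias=-1
  edge (0, 10)→(10, 0): d=(10,-10) top-left  bias=+0
  edge (10, 0)→(10, 6): d=(0,6) right/bottom  bias=-1
    (4,0)@(9, 1): e=[54,0,6] → #  [on edge]
    (5,0)@(11, 1): e=[46,20,-6] → ·
    (3,1)@(7, 3): e=[42,0,18] → #  [on edge]
    (5,1)@(11, 3): e=[26,40,-6] → ·
    (2,2)@(5, 5): e=[30,0,30] → #  [on edge]
    (5,2)@(11, 5): e=[6,60,-6] → ·
    (1,3)@(3, 7): e=[18,0,42] → #  [on edge]
    (4,3)@(9, 7): e=[-6,60,6] → ·
    (0,4)@(1, 9): e=[6,0,54] → #  [on edge]
    (1,4)@(3, 9): e=[-2,20,42] → ·
    (2,4)@(5, 9): e=[-10,40,30] → ·
    (3,4)@(7, 9): e=[-18,60,18] → ·
  covered (10 px):
    · · · · # · ·
    · · · # # · ·
    · · # # # · ·
    · # # # · · ·
    # · · · · · ·
    · · · · · · ·
    · · · · · · ·
    · · · · · · ·

Answer: [2,1,9]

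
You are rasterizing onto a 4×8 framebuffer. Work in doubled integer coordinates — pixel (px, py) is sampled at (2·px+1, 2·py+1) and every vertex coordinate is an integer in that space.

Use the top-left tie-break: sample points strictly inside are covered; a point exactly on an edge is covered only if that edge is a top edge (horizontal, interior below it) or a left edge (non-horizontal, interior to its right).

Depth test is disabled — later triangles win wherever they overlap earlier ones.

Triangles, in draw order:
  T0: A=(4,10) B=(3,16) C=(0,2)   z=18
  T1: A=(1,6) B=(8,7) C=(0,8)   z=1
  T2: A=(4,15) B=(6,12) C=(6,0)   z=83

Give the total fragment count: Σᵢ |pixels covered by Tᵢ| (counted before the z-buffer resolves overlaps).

T0:
  2·area = 32
  edge (4, 10)→(3, 16): d=(-1,6) right/bottom  bias=-1
  edge (3, 16)→(0, 2): d=(-3,-14) top-left  bias=+0
  edge (0, 2)→(4, 10): d=(4,8) right/bottom  bias=-1
    (0,2)@(1, 5): e=[23,5,4] → #
    (1,2)@(3, 5): e=[11,33,-12] → ·
    (0,3)@(1, 7): e=[21,-1,12] → ·
    (1,4)@(3, 9): e=[7,21,4] → #
    (2,4)@(5, 9): e=[-5,49,-12] → ·
    (1,5)@(3, 11): e=[5,15,12] → #
    (2,5)@(5, 11): e=[-7,43,-4] → ·
    (1,6)@(3, 13): e=[3,9,20] → #
    (2,6)@(5, 13): e=[-9,37,4] → ·
    (1,7)@(3, 15): e=[1,3,28] → #
    (2,7)@(5, 15): e=[-11,31,12] → ·
  covered (5 px):
    · · · ·
    · · · ·
    # · · ·
    · · · ·
    · # · ·
    · # · ·
    · # · ·
    · # · ·
T1:
  2·area = 15
  edge (1, 6)→(8, 7): d=(7,1) right/bottom  bias=-1
  edge (8, 7)→(0, 8): d=(-8,1) right/bottom  bias=-1
  edge (0, 8)→(1, 6): d=(1,-2) top-left  bias=+0
    (0,3)@(1, 7): e=[7,7,1] → #
    (1,3)@(3, 7): e=[5,5,5] → #
    (2,3)@(5, 7): e=[3,3,9] → #
    (3,3)@(7, 7): e=[1,1,13] → #
    (0,4)@(1, 9): e=[21,-9,3] → ·
    (1,4)@(3, 9): e=[19,-11,7] → ·
    (2,4)@(5, 9): e=[17,-13,11] → ·
    (3,4)@(7, 9): e=[15,-15,15] → ·
  covered (4 px):
    · · · ·
    · · · ·
    · · · ·
    # # # #
    · · · ·
    · · · ·
    · · · ·
    · · · ·
T2:
  2·area = 24  (B↔C swapped to make it positive)
  edge (4, 15)→(6, 0): d=(2,-15) top-left  bias=+0
  edge (6, 0)→(6, 12): d=(0,12) right/bottom  bias=-1
  edge (6, 12)→(4, 15): d=(-2,3) right/bottom  bias=-1
    (2,4)@(5, 9): e=[3,12,9] → #
    (3,4)@(7, 9): e=[33,-12,3] → ·
    (2,5)@(5, 11): e=[7,12,5] → #
    (3,5)@(7, 11): e=[37,-12,-1] → ·
    (2,6)@(5, 13): e=[11,12,1] → #
    (3,6)@(7, 13): e=[41,-12,-5] → ·
    (2,7)@(5, 15): e=[15,12,-3] → ·
  covered (3 px):
    · · · ·
    · · · ·
    · · · ·
    · · · ·
    · · # ·
    · · # ·
    · · # ·
    · · · ·

Answer: 12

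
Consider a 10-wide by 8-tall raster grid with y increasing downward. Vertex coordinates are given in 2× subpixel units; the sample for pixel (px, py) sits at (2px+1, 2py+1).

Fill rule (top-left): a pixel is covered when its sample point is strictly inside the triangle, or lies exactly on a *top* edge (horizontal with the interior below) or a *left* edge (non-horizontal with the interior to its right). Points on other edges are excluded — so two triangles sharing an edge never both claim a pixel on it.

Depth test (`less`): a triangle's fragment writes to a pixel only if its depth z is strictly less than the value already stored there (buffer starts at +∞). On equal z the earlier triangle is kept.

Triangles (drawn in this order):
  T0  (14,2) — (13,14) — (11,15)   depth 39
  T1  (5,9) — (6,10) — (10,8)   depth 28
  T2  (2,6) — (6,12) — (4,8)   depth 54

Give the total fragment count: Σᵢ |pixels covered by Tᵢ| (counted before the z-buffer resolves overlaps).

T0:
  2·area = 23
  edge (14, 2)→(13, 14): d=(-1,12) right/bottom  bias=-1
  edge (13, 14)→(11, 15): d=(-2,1) right/bottom  bias=-1
  edge (11, 15)→(14, 2): d=(3,-13) top-left  bias=+0
    (6,3)@(13, 7): e=[7,14,2] → █
    (7,3)@(15, 7): e=[-17,12,28] → ·
    (6,4)@(13, 9): e=[5,10,8] → █
    (7,4)@(15, 9): e=[-19,8,34] → ·
    (6,5)@(13, 11): e=[3,6,14] → █
    (7,5)@(15, 11): e=[-21,4,40] → ·
    (9,5)@(19, 11): e=[-69,0,92] → ·  [on edge]
    (6,6)@(13, 13): e=[1,2,20] → █
    (7,6)@(15, 13): e=[-23,0,46] → ·  [on edge]
    (5,7)@(11, 15): e=[23,0,0] → ·  [on edge]
    (6,7)@(13, 15): e=[-1,-2,26] → ·
  covered (4 px):
    · · · · · · · · · ·
    · · · · · · · · · ·
    · · · · · · · · · ·
    · · · · · · █ · · ·
    · · · · · · █ · · ·
    · · · · · · █ · · ·
    · · · · · · █ · · ·
    · · · · · · · · · ·
T1:
  2·area = 6  (B↔C swapped to make it positive)
  edge (5, 9)→(10, 8): d=(5,-1) top-left  bias=+0
  edge (10, 8)→(6, 10): d=(-4,2) right/bottom  bias=-1
  edge (6, 10)→(5, 9): d=(-1,-1) top-left  bias=+0
    (0,2)@(1, 5): e=[-24,30,0] → ·  [on edge]
    (1,3)@(3, 7): e=[-12,18,0] → ·  [on edge]
    (7,3)@(15, 7): e=[0,-6,12] → ·  [on edge]
    (2,4)@(5, 9): e=[0,6,0] → █  [on edge]
    (3,4)@(7, 9): e=[2,2,2] → █
    (4,4)@(9, 9): e=[4,-2,4] → ·
    (2,5)@(5, 11): e=[10,-2,-2] → ·
    (3,5)@(7, 11): e=[12,-6,0] → ·  [on edge]
    (4,6)@(9, 13): e=[24,-18,0] → ·  [on edge]
    (5,7)@(11, 15): e=[36,-30,0] → ·  [on edge]
  covered (2 px):
    · · · · · · · · · ·
    · · · · · · · · · ·
    · · · · · · · · · ·
    · · · · · · · · · ·
    · · █ █ · · · · · ·
    · · · · · · · · · ·
    · · · · · · · · · ·
    · · · · · · · · · ·
T2:
  2·area = 4  (B↔C swapped to make it positive)
  edge (2, 6)→(4, 8): d=(2,2) right/bottom  bias=-1
  edge (4, 8)→(6, 12): d=(2,4) right/bottom  bias=-1
  edge (6, 12)→(2, 6): d=(-4,-6) top-left  bias=+0
    (0,2)@(1, 5): e=[0,6,-2] → ·  [on edge]
    (1,3)@(3, 7): e=[0,2,2] → ·  [on edge]
    (2,4)@(5, 9): e=[0,-2,6] → ·  [on edge]
    (3,5)@(7, 11): e=[0,-6,10] → ·  [on edge]
    (4,6)@(9, 13): e=[0,-10,14] → ·  [on edge]
    (5,7)@(11, 15): e=[0,-14,18] → ·  [on edge]
  covered (0 px):
    · · · · · · · · · ·
    · · · · · · · · · ·
    · · · · · · · · · ·
    · · · · · · · · · ·
    · · · · · · · · · ·
    · · · · · · · · · ·
    · · · · · · · · · ·
    · · · · · · · · · ·

Final: 6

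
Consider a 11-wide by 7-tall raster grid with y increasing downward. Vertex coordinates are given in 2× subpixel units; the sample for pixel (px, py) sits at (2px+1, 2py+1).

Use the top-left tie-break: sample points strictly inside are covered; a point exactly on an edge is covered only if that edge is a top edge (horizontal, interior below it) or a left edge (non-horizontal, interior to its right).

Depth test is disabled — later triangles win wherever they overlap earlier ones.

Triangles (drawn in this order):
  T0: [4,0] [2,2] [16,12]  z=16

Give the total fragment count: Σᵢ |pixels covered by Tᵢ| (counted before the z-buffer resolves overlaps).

T0:
  2·area = 48  (B↔C swapped to make it positive)
  edge (4, 0)→(16, 12): d=(12,12) right/bottom  bias=-1
  edge (16, 12)→(2, 2): d=(-14,-10) top-left  bias=+0
  edge (2, 2)→(4, 0): d=(2,-2) top-left  bias=+0
    (1,0)@(3, 1): e=[24,24,0] → █  [on edge]
    (2,0)@(5, 1): e=[0,44,4] → ·  [on edge]
    (0,1)@(1, 3): e=[72,-24,0] → ·  [on edge]
    (1,1)@(3, 3): e=[48,-4,4] → ·
    (2,1)@(5, 3): e=[24,16,8] → █
    (3,1)@(7, 3): e=[0,36,12] → ·  [on edge]
    (2,2)@(5, 5): e=[48,-12,12] → ·
    (3,2)@(7, 5): e=[24,8,16] → █
    (4,2)@(9, 5): e=[0,28,20] → ·  [on edge]
    (3,3)@(7, 7): e=[48,-20,20] → ·
    (4,3)@(9, 7): e=[24,0,24] → █  [on edge]
    (5,3)@(11, 7): e=[0,20,28] → ·  [on edge]
    (6,4)@(13, 9): e=[0,12,36] → ·  [on edge]
    (7,5)@(15, 11): e=[0,4,44] → ·  [on edge]
    (8,6)@(17, 13): e=[0,-4,52] → ·  [on edge]
  covered (4 px):
    · █ · · · · · · · · ·
    · · █ · · · · · · · ·
    · · · █ · · · · · · ·
    · · · · █ · · · · · ·
    · · · · · · · · · · ·
    · · · · · · · · · · ·
    · · · · · · · · · · ·

Result: 4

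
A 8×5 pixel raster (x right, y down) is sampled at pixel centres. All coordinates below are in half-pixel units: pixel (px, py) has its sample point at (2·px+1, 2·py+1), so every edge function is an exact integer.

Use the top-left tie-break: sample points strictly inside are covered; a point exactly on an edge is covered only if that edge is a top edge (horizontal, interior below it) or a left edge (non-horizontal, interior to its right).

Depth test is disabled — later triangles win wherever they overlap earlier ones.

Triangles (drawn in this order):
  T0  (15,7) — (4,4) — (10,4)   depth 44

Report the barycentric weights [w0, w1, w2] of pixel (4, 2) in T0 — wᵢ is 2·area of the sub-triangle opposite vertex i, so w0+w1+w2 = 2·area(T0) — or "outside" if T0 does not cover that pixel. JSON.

T0:
  2·area = 18
  edge (15, 7)→(4, 4): d=(-11,-3) top-left  bias=+0
  edge (4, 4)→(10, 4): d=(6,0) top-left  bias=+0
  edge (10, 4)→(15, 7): d=(5,3) right/bottom  bias=-1
    (2,0)@(5, 1): e=[36,-18,0] → ·  [on edge]
    (4,2)@(9, 5): e=[4,6,8] → #
    (5,2)@(11, 5): e=[10,6,2] → #
    (6,2)@(13, 5): e=[16,6,-4] → ·
    (4,3)@(9, 7): e=[-18,18,18] → ·
    (5,3)@(11, 7): e=[-12,18,12] → ·
    (7,3)@(15, 7): e=[0,18,0] → ·  [on edge]
  covered (2 px):
    · · · · · · · ·
    · · · · · · · ·
    · · · · # # · ·
    · · · · · · · ·
    · · · · · · · ·

Answer: [6,8,4]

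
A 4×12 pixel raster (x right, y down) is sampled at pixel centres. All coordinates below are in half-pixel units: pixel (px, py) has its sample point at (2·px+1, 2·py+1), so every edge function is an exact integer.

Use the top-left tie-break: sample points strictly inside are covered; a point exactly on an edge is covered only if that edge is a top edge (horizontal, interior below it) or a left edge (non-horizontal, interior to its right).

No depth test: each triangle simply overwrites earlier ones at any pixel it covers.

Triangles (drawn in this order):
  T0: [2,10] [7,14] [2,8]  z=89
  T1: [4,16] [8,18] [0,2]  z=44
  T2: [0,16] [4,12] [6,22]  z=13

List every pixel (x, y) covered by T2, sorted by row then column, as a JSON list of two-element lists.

T0:
  2·area = 10  (B↔C swapped to make it positive)
  edge (2, 10)→(2, 8): d=(0,-2) top-left  bias=+0
  edge (2, 8)→(7, 14): d=(5,6) right/bottom  bias=-1
  edge (7, 14)→(2, 10): d=(-5,-4) top-left  bias=+0
  covered (0 px):
    · · · ·
    · · · ·
    · · · ·
    · · · ·
    · · · ·
    · · · ·
    · · · ·
    · · · ·
    · · · ·
    · · · ·
    · · · ·
    · · · ·
T1:
  2·area = 48  (B↔C swapped to make it positive)
  edge (4, 16)→(0, 2): d=(-4,-14) top-left  bias=+0
  edge (0, 2)→(8, 18): d=(8,16) right/bottom  bias=-1
  edge (8, 18)→(4, 16): d=(-4,-2) top-left  bias=+0
    (0,2)@(1, 5): e=[2,8,38] → #
    (1,2)@(3, 5): e=[30,-24,42] → ·
    (0,3)@(1, 7): e=[-6,24,30] → ·
    (1,4)@(3, 9): e=[14,8,26] → #
    (2,4)@(5, 9): e=[42,-24,30] → ·
    (1,5)@(3, 11): e=[6,24,18] → #
    (2,5)@(5, 11): e=[34,-8,22] → ·
    (1,6)@(3, 13): e=[-2,40,10] → ·
    (2,6)@(5, 13): e=[26,8,14] → #
    (3,6)@(7, 13): e=[54,-24,18] → ·
    (2,7)@(5, 15): e=[18,24,6] → #
    (3,7)@(7, 15): e=[46,-8,10] → ·
  covered (6 px):
    · · · ·
    · · · ·
    # · · ·
    · · · ·
    · # · ·
    · # · ·
    · · # ·
    · · # ·
    · · · #
    · · · ·
    · · · ·
    · · · ·
T2:
  2·area = 48
  edge (0, 16)→(4, 12): d=(4,-4) top-left  bias=+0
  edge (4, 12)→(6, 22): d=(2,10) right/bottom  bias=-1
  edge (6, 22)→(0, 16): d=(-6,-6) top-left  bias=+0
    (1,3)@(3, 7): e=[-24,0,72] → ·  [on edge]
    (3,4)@(7, 9): e=[0,-36,84] → ·  [on edge]
    (2,5)@(5, 11): e=[0,-12,60] → ·  [on edge]
    (1,6)@(3, 13): e=[0,12,36] → #  [on edge]
    (2,6)@(5, 13): e=[8,-8,48] → ·
    (0,7)@(1, 15): e=[0,36,12] → #  [on edge]
    (2,7)@(5, 15): e=[16,-4,36] → ·
    (0,8)@(1, 17): e=[8,40,0] → #  [on edge]
    (2,8)@(5, 17): e=[24,0,24] → ·  [on edge]
    (0,9)@(1, 19): e=[16,44,-12] → ·
    (1,9)@(3, 19): e=[24,24,0] → #  [on edge]
    (2,9)@(5, 19): e=[32,4,12] → #
    (2,10)@(5, 21): e=[40,8,0] → #  [on edge]
    (3,11)@(7, 23): e=[56,-8,0] → ·  [on edge]
  covered (8 px):
    · · · ·
    · · · ·
    · · · ·
    · · · ·
    · · · ·
    · · · ·
    · # · ·
    # # · ·
    # # · ·
    · # # ·
    · · # ·
    · · · ·

Answer: [[1,6],[0,7],[1,7],[0,8],[1,8],[1,9],[2,9],[2,10]]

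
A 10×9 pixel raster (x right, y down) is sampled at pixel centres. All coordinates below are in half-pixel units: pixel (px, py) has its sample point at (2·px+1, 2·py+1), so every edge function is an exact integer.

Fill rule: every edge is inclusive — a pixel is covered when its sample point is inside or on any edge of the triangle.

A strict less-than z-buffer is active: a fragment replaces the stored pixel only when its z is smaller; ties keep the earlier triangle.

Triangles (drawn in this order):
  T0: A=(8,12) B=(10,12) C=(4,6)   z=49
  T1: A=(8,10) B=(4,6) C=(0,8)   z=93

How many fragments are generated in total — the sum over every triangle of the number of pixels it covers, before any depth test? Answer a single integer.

T0:
  2·area = 12  (B↔C swapped to make it positive)
  edge (8, 12)→(4, 6): d=(-4,-6) inclusive
  edge (4, 6)→(10, 12): d=(6,6) inclusive
  edge (10, 12)→(8, 12): d=(-2,0) inclusive
    (0,1)@(1, 3): e=[-6,0,18] → .  [on edge]
    (1,2)@(3, 5): e=[-2,0,14] → .  [on edge]
    (2,3)@(5, 7): e=[2,0,10] → X  [on edge]
    (3,3)@(7, 7): e=[14,-12,10] → .
    (2,4)@(5, 9): e=[-6,12,6] → .
    (3,4)@(7, 9): e=[6,0,6] → X  [on edge]
    (4,4)@(9, 9): e=[18,-12,6] → .
    (3,5)@(7, 11): e=[-2,12,2] → .
    (4,5)@(9, 11): e=[10,0,2] → X  [on edge]
    (5,5)@(11, 11): e=[22,-12,2] → .
    (4,6)@(9, 13): e=[2,12,-2] → .
    (5,6)@(11, 13): e=[14,0,-2] → .  [on edge]
    (6,7)@(13, 15): e=[18,0,-6] → .  [on edge]
    (7,8)@(15, 17): e=[22,0,-10] → .  [on edge]
  covered (3 px):
    . . . . . . . . . .
    . . . . . . . . . .
    . . . . . . . . . .
    . . X . . . . . . .
    . . . X . . . . . .
    . . . . X . . . . .
    . . . . . . . . . .
    . . . . . . . . . .
    . . . . . . . . . .
T1:
  2·area = 24  (B↔C swapped to make it positive)
  edge (8, 10)→(0, 8): d=(-8,-2) inclusive
  edge (0, 8)→(4, 6): d=(4,-2) inclusive
  edge (4, 6)→(8, 10): d=(4,4) inclusive
    (0,1)@(1, 3): e=[42,-18,0] → .  [on edge]
    (1,2)@(3, 5): e=[30,-6,0] → .  [on edge]
    (1,3)@(3, 7): e=[14,2,8] → X
    (2,3)@(5, 7): e=[18,6,0] → X  [on edge]
    (3,3)@(7, 7): e=[22,10,-8] → .
    (1,4)@(3, 9): e=[-2,10,16] → .
    (2,4)@(5, 9): e=[2,14,8] → X
    (3,4)@(7, 9): e=[6,18,0] → X  [on edge]
    (4,4)@(9, 9): e=[10,22,-8] → .
    (2,5)@(5, 11): e=[-14,22,16] → .
    (3,5)@(7, 11): e=[-10,26,8] → .
    (4,5)@(9, 11): e=[-6,30,0] → .  [on edge]
    (5,6)@(11, 13): e=[-18,42,0] → .  [on edge]
    (6,7)@(13, 15): e=[-30,54,0] → .  [on edge]
    (7,8)@(15, 17): e=[-42,66,0] → .  [on edge]
  covered (4 px):
    . . . . . . . . . .
    . . . . . . . . . .
    . . . . . . . . . .
    . X X . . . . . . .
    . . X X . . . . . .
    . . . . . . . . . .
    . . . . . . . . . .
    . . . . . . . . . .
    . . . . . . . . . .

Result: 7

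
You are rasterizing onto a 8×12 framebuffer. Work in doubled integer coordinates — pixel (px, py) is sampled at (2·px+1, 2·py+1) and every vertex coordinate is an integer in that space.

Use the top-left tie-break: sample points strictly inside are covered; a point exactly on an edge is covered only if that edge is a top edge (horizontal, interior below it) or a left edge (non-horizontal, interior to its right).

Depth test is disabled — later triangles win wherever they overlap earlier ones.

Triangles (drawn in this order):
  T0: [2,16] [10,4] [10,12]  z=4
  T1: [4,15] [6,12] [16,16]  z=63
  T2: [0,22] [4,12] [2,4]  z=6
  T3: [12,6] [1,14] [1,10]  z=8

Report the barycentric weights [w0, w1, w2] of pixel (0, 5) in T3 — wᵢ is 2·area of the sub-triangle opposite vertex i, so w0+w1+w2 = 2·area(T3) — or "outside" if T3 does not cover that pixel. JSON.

T0:
  2·area = 64
  edge (2, 16)→(10, 4): d=(8,-12) top-left  bias=+0
  edge (10, 4)→(10, 12): d=(0,8) right/bottom  bias=-1
  edge (10, 12)→(2, 16): d=(-8,4) right/bottom  bias=-1
    (4,3)@(9, 7): e=[12,8,44] → #
    (5,3)@(11, 7): e=[36,-8,36] → ·
    (3,4)@(7, 9): e=[4,24,36] → #
    (5,4)@(11, 9): e=[52,-8,20] → ·
    (3,5)@(7, 11): e=[20,24,20] → #
    (5,5)@(11, 11): e=[68,-8,4] → ·
    (2,6)@(5, 13): e=[12,40,12] → #
    (4,6)@(9, 13): e=[60,8,-4] → ·
    (1,7)@(3, 15): e=[4,56,4] → #
    (2,7)@(5, 15): e=[28,40,-4] → ·
    (3,7)@(7, 15): e=[52,24,-12] → ·
    (1,8)@(3, 17): e=[20,56,-12] → ·
  covered (8 px):
    · · · · · · · ·
    · · · · · · · ·
    · · · · · · · ·
    · · · · # · · ·
    · · · # # · · ·
    · · · # # · · ·
    · · # # · · · ·
    · # · · · · · ·
    · · · · · · · ·
    · · · · · · · ·
    · · · · · · · ·
    · · · · · · · ·
T1:
  2·area = 38
  edge (4, 15)→(6, 12): d=(2,-3) top-left  bias=+0
  edge (6, 12)→(16, 16): d=(10,4) right/bottom  bias=-1
  edge (16, 16)→(4, 15): d=(-12,-1) top-left  bias=+0
    (3,6)@(7, 13): e=[5,6,27] → #
    (4,6)@(9, 13): e=[11,-2,29] → ·
    (2,7)@(5, 15): e=[3,34,1] → #
    (4,7)@(9, 15): e=[15,18,5] → #
    (5,7)@(11, 15): e=[21,10,7] → #
    (6,7)@(13, 15): e=[27,2,9] → #
    (7,7)@(15, 15): e=[33,-6,11] → ·
    (2,8)@(5, 17): e=[7,54,-23] → ·
    (3,8)@(7, 17): e=[13,46,-21] → ·
    (4,8)@(9, 17): e=[19,38,-19] → ·
    (5,8)@(11, 17): e=[25,30,-17] → ·
    (6,8)@(13, 17): e=[31,22,-15] → ·
  covered (6 px):
    · · · · · · · ·
    · · · · · · · ·
    · · · · · · · ·
    · · · · · · · ·
    · · · · · · · ·
    · · · · · · · ·
    · · · # · · · ·
    · · # # # # # ·
    · · · · · · · ·
    · · · · · · · ·
    · · · · · · · ·
    · · · · · · · ·
T2:
  2·area = 52  (B↔C swapped to make it positive)
  edge (0, 22)→(2, 4): d=(2,-18) top-left  bias=+0
  edge (2, 4)→(4, 12): d=(2,8) right/bottom  bias=-1
  edge (4, 12)→(0, 22): d=(-4,10) right/bottom  bias=-1
    (1,4)@(3, 9): e=[28,2,22] → #
    (2,4)@(5, 9): e=[64,-14,2] → ·
    (1,5)@(3, 11): e=[32,6,14] → #
    (2,5)@(5, 11): e=[68,-10,-6] → ·
    (0,6)@(1, 13): e=[0,26,26] → #  [on edge]
    (2,6)@(5, 13): e=[72,-6,-14] → ·
    (0,7)@(1, 15): e=[4,30,18] → #
    (1,7)@(3, 15): e=[40,14,-2] → ·
    (0,8)@(1, 17): e=[8,34,10] → #
    (1,8)@(3, 17): e=[44,18,-10] → ·
    (0,9)@(1, 19): e=[12,38,2] → #
    (1,9)@(3, 19): e=[48,22,-18] → ·
  covered (7 px):
    · · · · · · · ·
    · · · · · · · ·
    · · · · · · · ·
    · · · · · · · ·
    · # · · · · · ·
    · # · · · · · ·
    # # · · · · · ·
    # · · · · · · ·
    # · · · · · · ·
    # · · · · · · ·
    · · · · · · · ·
    · · · · · · · ·
T3:
  2·area = 44
  edge (12, 6)→(1, 14): d=(-11,8) right/bottom  bias=-1
  edge (1, 14)→(1, 10): d=(0,-4) top-left  bias=+0
  edge (1, 10)→(12, 6): d=(11,-4) top-left  bias=+0
    (0,0)@(1, 1): e=[143,0,-99] → ·  [on edge]
    (0,1)@(1, 3): e=[121,0,-77] → ·  [on edge]
    (0,2)@(1, 5): e=[99,0,-55] → ·  [on edge]
    (0,3)@(1, 7): e=[77,0,-33] → ·  [on edge]
    (0,4)@(1, 9): e=[55,0,-11] → ·  [on edge]
    (2,4)@(5, 9): e=[23,16,5] → #
    (3,4)@(7, 9): e=[7,24,13] → #
    (4,4)@(9, 9): e=[-9,32,21] → ·
    (0,5)@(1, 11): e=[33,0,11] → #  [on edge]
    (1,5)@(3, 11): e=[17,8,19] → #
    (3,5)@(7, 11): e=[-15,24,35] → ·
    (0,6)@(1, 13): e=[11,0,33] → #  [on edge]
    (0,7)@(1, 15): e=[-11,0,55] → ·  [on edge]
    (0,8)@(1, 17): e=[-33,0,77] → ·  [on edge]
    (0,9)@(1, 19): e=[-55,0,99] → ·  [on edge]
    (0,10)@(1, 21): e=[-77,0,121] → ·  [on edge]
    (0,11)@(1, 23): e=[-99,0,143] → ·  [on edge]
  covered (6 px):
    · · · · · · · ·
    · · · · · · · ·
    · · · · · · · ·
    · · · · · · · ·
    · · # # · · · ·
    # # # · · · · ·
    # · · · · · · ·
    · · · · · · · ·
    · · · · · · · ·
    · · · · · · · ·
    · · · · · · · ·
    · · · · · · · ·

Result: [0,11,33]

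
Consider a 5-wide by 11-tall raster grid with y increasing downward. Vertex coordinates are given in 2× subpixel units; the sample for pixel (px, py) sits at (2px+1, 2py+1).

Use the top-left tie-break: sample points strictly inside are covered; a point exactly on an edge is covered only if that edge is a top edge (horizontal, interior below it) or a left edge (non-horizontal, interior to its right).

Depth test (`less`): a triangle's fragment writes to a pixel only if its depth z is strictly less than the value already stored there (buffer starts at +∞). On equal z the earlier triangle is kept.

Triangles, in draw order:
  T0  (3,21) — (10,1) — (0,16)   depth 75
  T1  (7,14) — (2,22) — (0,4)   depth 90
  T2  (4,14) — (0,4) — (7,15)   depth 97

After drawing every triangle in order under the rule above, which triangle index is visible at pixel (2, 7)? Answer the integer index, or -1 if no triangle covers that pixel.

T0:
  2·area = 95  (B↔C swapped to make it positive)
  edge (3, 21)→(0, 16): d=(-3,-5) top-left  bias=+0
  edge (0, 16)→(10, 1): d=(10,-15) top-left  bias=+0
  edge (10, 1)→(3, 21): d=(-7,20) right/bottom  bias=-1
    (4,1)@(9, 3): e=[84,5,6] → X
    (4,2)@(9, 5): e=[78,25,-8] → .
    (3,3)@(7, 7): e=[62,15,18] → X
    (4,3)@(9, 7): e=[72,45,-22] → .
    (2,4)@(5, 9): e=[46,5,44] → X
    (4,4)@(9, 9): e=[66,65,-36] → .
    (2,5)@(5, 11): e=[40,25,30] → X
    (3,5)@(7, 11): e=[50,55,-10] → .
    (1,6)@(3, 13): e=[24,15,56] → X
    (3,6)@(7, 13): e=[44,75,-24] → .
    (0,7)@(1, 15): e=[8,5,82] → X
    (3,7)@(7, 15): e=[38,95,-38] → .
    (1,10)@(3, 21): e=[0,95,0] → .  [on edge]
  covered (13 px):
    . . . . .
    . . . . X
    . . . . .
    . . . X .
    . . X X .
    . . X . .
    . X X . .
    X X X . .
    X X . . .
    . X . . .
    . . . . .
T1:
  2·area = 106
  edge (7, 14)→(2, 22): d=(-5,8) right/bottom  bias=-1
  edge (2, 22)→(0, 4): d=(-2,-18) top-left  bias=+0
  edge (0, 4)→(7, 14): d=(7,10) right/bottom  bias=-1
    (0,3)@(1, 7): e=[83,12,11] → X
    (1,3)@(3, 7): e=[67,48,-9] → .
    (0,4)@(1, 9): e=[73,8,25] → X
    (1,4)@(3, 9): e=[57,44,5] → X
    (2,4)@(5, 9): e=[41,80,-15] → .
    (0,5)@(1, 11): e=[63,4,39] → X
    (2,5)@(5, 11): e=[31,76,-1] → .
    (0,6)@(1, 13): e=[53,0,53] → X  [on edge]
    (2,6)@(5, 13): e=[21,72,13] → X
    (3,6)@(7, 13): e=[5,108,-7] → .
    (0,7)@(1, 15): e=[43,-4,67] → .
    (1,7)@(3, 15): e=[27,32,47] → X
  covered (13 px):
    . . . . .
    . . . . .
    . . . . .
    X . . . .
    X X . . .
    X X . . .
    X X X . .
    . X X . .
    . X X . .
    . X . . .
    . . . . .
T2:
  2·area = 26
  edge (4, 14)→(0, 4): d=(-4,-10) top-left  bias=+0
  edge (0, 4)→(7, 15): d=(7,11) right/bottom  bias=-1
  edge (7, 15)→(4, 14): d=(-3,-1) top-left  bias=+0
    (1,4)@(3, 9): e=[10,2,14] → X
    (2,4)@(5, 9): e=[30,-20,16] → .
    (1,5)@(3, 11): e=[2,16,8] → X
    (2,5)@(5, 11): e=[22,-6,10] → .
    (0,6)@(1, 13): e=[-26,52,0] → .  [on edge]
    (1,6)@(3, 13): e=[-6,30,2] → .
    (2,6)@(5, 13): e=[14,8,4] → X
    (3,6)@(7, 13): e=[34,-14,6] → .
    (2,7)@(5, 15): e=[6,22,-2] → .
    (3,7)@(7, 15): e=[26,0,0] → .  [on edge]
  covered (3 px):
    . . . . .
    . . . . .
    . . . . .
    . . . . .
    . X . . .
    . X . . .
    . . X . .
    . . . . .
    . . . . .
    . . . . .
    . . . . .

Z-buffer (winner per pixel, '.' = empty):
  . . . . .
  . . . . 0
  . . . . .
  1 . . 0 .
  1 1 0 0 .
  1 1 0 . .
  1 0 0 . .
  0 0 0 . .
  0 0 1 . .
  . 0 . . .
  . . . . .

Final: 0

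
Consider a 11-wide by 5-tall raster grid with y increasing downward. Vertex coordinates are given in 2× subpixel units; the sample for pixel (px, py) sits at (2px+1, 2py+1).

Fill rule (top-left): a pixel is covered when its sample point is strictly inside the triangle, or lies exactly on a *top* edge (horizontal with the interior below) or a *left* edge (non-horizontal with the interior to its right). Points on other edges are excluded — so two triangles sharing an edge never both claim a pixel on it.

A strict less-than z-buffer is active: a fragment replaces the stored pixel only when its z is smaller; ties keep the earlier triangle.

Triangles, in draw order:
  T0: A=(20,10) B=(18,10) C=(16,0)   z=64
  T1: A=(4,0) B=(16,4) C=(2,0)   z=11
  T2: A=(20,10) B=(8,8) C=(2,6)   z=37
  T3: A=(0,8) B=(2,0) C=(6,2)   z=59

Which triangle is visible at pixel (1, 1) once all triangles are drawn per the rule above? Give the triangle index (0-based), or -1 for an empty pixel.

T0:
  2·area = 20
  edge (20, 10)→(18, 10): d=(-2,0) right/bottom  bias=-1
  edge (18, 10)→(16, 0): d=(-2,-10) top-left  bias=+0
  edge (16, 0)→(20, 10): d=(4,10) right/bottom  bias=-1
    (8,1)@(17, 3): e=[14,4,2] → X
    (9,1)@(19, 3): e=[14,24,-18] → .
    (8,2)@(17, 5): e=[10,0,10] → X  [on edge]
    (9,2)@(19, 5): e=[10,20,-10] → .
    (8,3)@(17, 7): e=[6,-4,18] → .
    (9,4)@(19, 9): e=[2,12,6] → X
    (10,4)@(21, 9): e=[2,32,-14] → .
  covered (3 px):
    . . . . . . . . . . .
    . . . . . . . . X . .
    . . . . . . . . X . .
    . . . . . . . . . . .
    . . . . . . . . . X .
T1:
  2·area = 8
  edge (4, 0)→(16, 4): d=(12,4) right/bottom  bias=-1
  edge (16, 4)→(2, 0): d=(-14,-4) top-left  bias=+0
  edge (2, 0)→(4, 0): d=(2,0) top-left  bias=+0
    (3,0)@(7, 1): e=[0,6,2] → .  [on edge]
    (6,1)@(13, 3): e=[0,2,6] → .  [on edge]
    (9,2)@(19, 5): e=[0,-2,10] → .  [on edge]
  covered (0 px):
    . . . . . . . . . . .
    . . . . . . . . . . .
    . . . . . . . . . . .
    . . . . . . . . . . .
    . . . . . . . . . . .
T2:
  2·area = 12
  edge (20, 10)→(8, 8): d=(-12,-2) top-left  bias=+0
  edge (8, 8)→(2, 6): d=(-6,-2) top-left  bias=+0
  edge (2, 6)→(20, 10): d=(18,4) right/bottom  bias=-1
    (2,3)@(5, 7): e=[6,0,6] → X  [on edge]
    (3,3)@(7, 7): e=[10,4,-2] → .
    (2,4)@(5, 9): e=[-18,-12,42] → .
    (5,4)@(11, 9): e=[-6,0,18] → .  [on edge]
    (7,4)@(15, 9): e=[2,8,2] → X
    (8,4)@(17, 9): e=[6,12,-6] → .
  covered (2 px):
    . . . . . . . . . . .
    . . . . . . . . . . .
    . . . . . . . . . . .
    . . X . . . . . . . .
    . . . . . . . X . . .
T3:
  2·area = 36
  edge (0, 8)→(2, 0): d=(2,-8) top-left  bias=+0
  edge (2, 0)→(6, 2): d=(4,2) right/bottom  bias=-1
  edge (6, 2)→(0, 8): d=(-6,6) right/bottom  bias=-1
    (1,0)@(3, 1): e=[10,2,24] → X
    (2,0)@(5, 1): e=[26,-2,12] → .
    (3,0)@(7, 1): e=[42,-6,0] → .  [on edge]
    (1,1)@(3, 3): e=[14,10,12] → X
    (2,1)@(5, 3): e=[30,6,0] → .  [on edge]
    (0,2)@(1, 5): e=[2,22,12] → X
    (1,2)@(3, 5): e=[18,18,0] → .  [on edge]
    (0,3)@(1, 7): e=[6,30,0] → .  [on edge]
  covered (3 px):
    . X . . . . . . . . .
    . X . . . . . . . . .
    X . . . . . . . . . .
    . . . . . . . . . . .
    . . . . . . . . . . .

Z-buffer (winner per pixel, '.' = empty):
  . 3 . . . . . . . . .
  . 3 . . . . . . 0 . .
  3 . . . . . . . 0 . .
  . . 2 . . . . . . . .
  . . . . . . . 2 . 0 .

Final: 3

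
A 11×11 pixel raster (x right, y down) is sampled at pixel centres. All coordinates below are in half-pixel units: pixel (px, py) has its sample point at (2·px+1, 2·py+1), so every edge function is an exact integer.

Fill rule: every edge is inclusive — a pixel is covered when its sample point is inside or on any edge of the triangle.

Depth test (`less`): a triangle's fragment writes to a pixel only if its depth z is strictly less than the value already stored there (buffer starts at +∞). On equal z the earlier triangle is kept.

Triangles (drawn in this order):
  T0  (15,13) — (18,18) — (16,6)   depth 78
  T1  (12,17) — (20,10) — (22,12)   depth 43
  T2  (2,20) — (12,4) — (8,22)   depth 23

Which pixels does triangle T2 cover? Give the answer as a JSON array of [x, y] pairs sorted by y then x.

T0:
  2·area = 26  (B↔C swapped to make it positive)
  edge (15, 13)→(16, 6): d=(1,-7) inclusive
  edge (16, 6)→(18, 18): d=(2,12) inclusive
  edge (18, 18)→(15, 13): d=(-3,-5) inclusive
    (4,1)@(9, 3): e=[-52,78,0] → .  [on edge]
    (7,6)@(15, 13): e=[0,26,0] → X  [on edge]
    (8,6)@(17, 13): e=[14,2,10] → X
    (9,6)@(19, 13): e=[28,-22,20] → .
    (7,7)@(15, 15): e=[2,30,-6] → .
    (8,7)@(17, 15): e=[16,6,4] → X
    (9,7)@(19, 15): e=[30,-18,14] → .
    (8,8)@(17, 17): e=[18,10,-2] → .
  covered (3 px):
    . . . . . . . . . . .
    . . . . . . . . . . .
    . . . . . . . . . . .
    . . . . . . . . . . .
    . . . . . . . . . . .
    . . . . . . . . . . .
    . . . . . . . X X . .
    . . . . . . . . X . .
    . . . . . . . . . . .
    . . . . . . . . . . .
    . . . . . . . . . . .
T1:
  2·area = 30
  edge (12, 17)→(20, 10): d=(8,-7) inclusive
  edge (20, 10)→(22, 12): d=(2,2) inclusive
  edge (22, 12)→(12, 17): d=(-10,5) inclusive
    (5,0)@(11, 1): e=[-135,0,165] → .  [on edge]
    (6,1)@(13, 3): e=[-105,0,135] → .  [on edge]
    (7,2)@(15, 5): e=[-75,0,105] → .  [on edge]
    (8,3)@(17, 7): e=[-45,0,75] → .  [on edge]
    (9,4)@(19, 9): e=[-15,0,45] → .  [on edge]
    (9,5)@(19, 11): e=[1,4,25] → X
    (10,5)@(21, 11): e=[15,0,15] → X  [on edge]
    (8,6)@(17, 13): e=[3,12,15] → X
    (10,6)@(21, 13): e=[31,4,-5] → .
    (7,7)@(15, 15): e=[5,20,5] → X
    (8,7)@(17, 15): e=[19,16,-5] → .
    (9,7)@(19, 15): e=[33,12,-15] → .
  covered (5 px):
    . . . . . . . . . . .
    . . . . . . . . . . .
    . . . . . . . . . . .
    . . . . . . . . . . .
    . . . . . . . . . . .
    . . . . . . . . . X X
    . . . . . . . . X X .
    . . . . . . . X . . .
    . . . . . . . . . . .
    . . . . . . . . . . .
    . . . . . . . . . . .
T2:
  2·area = 116
  edge (2, 20)→(12, 4): d=(10,-16) inclusive
  edge (12, 4)→(8, 22): d=(-4,18) inclusive
  edge (8, 22)→(2, 20): d=(-6,-2) inclusive
    (5,3)@(11, 7): e=[14,6,96] → X
    (6,3)@(13, 7): e=[46,-30,100] → .
    (4,4)@(9, 9): e=[2,34,80] → X
    (5,4)@(11, 9): e=[34,-2,84] → .
    (4,5)@(9, 11): e=[22,26,68] → X
    (5,5)@(11, 11): e=[54,-10,72] → .
    (3,6)@(7, 13): e=[10,54,52] → X
    (5,6)@(11, 13): e=[74,-18,60] → .
    (3,7)@(7, 15): e=[30,46,40] → X
    (5,7)@(11, 15): e=[94,-26,48] → .
    (2,8)@(5, 17): e=[18,74,24] → X
    (5,8)@(11, 17): e=[114,-34,36] → .
    (2,10)@(5, 21): e=[58,58,0] → X  [on edge]
  covered (15 px):
    . . . . . . . . . . .
    . . . . . . . . . . .
    . . . . . . . . . . .
    . . . . . X . . . . .
    . . . . X . . . . . .
    . . . . X . . . . . .
    . . . X X . . . . . .
    . . . X X . . . . . .
    . . X X X . . . . . .
    . X X X . . . . . . .
    . . X X . . . . . . .

Final: [[5,3],[4,4],[4,5],[3,6],[4,6],[3,7],[4,7],[2,8],[3,8],[4,8],[1,9],[2,9],[3,9],[2,10],[3,10]]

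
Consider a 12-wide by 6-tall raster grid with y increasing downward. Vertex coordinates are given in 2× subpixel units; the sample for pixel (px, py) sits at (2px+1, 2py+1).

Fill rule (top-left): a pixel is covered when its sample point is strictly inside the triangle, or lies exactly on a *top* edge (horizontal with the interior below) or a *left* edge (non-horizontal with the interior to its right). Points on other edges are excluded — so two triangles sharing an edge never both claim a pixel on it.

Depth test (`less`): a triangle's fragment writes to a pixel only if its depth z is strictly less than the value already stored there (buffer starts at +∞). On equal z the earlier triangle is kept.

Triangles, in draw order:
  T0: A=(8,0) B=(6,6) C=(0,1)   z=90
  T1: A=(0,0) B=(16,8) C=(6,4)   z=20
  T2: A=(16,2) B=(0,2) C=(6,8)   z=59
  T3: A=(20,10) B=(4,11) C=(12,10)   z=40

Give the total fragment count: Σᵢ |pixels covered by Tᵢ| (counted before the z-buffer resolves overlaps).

T0:
  2·area = 46
  edge (8, 0)→(6, 6): d=(-2,6) right/bottom  bias=-1
  edge (6, 6)→(0, 1): d=(-6,-5) top-left  bias=+0
  edge (0, 1)→(8, 0): d=(8,-1) top-left  bias=+0
    (0,0)@(1, 1): e=[40,5,1] → X
    (1,0)@(3, 1): e=[28,15,3] → X
    (2,0)@(5, 1): e=[16,25,5] → X
    (3,0)@(7, 1): e=[4,35,7] → X
    (4,0)@(9, 1): e=[-8,45,9] → .
    (0,1)@(1, 3): e=[36,-7,17] → .
    (1,1)@(3, 3): e=[24,3,19] → X
    (3,1)@(7, 3): e=[0,23,23] → .  [on edge]
    (1,2)@(3, 5): e=[20,-9,35] → .
    (2,2)@(5, 5): e=[8,1,37] → X
    (3,2)@(7, 5): e=[-4,11,39] → .
    (2,3)@(5, 7): e=[4,-11,53] → .
    (2,4)@(5, 9): e=[0,-23,69] → .  [on edge]
  covered (7 px):
    X X X X . . . . . . . .
    . X X . . . . . . . . .
    . . X . . . . . . . . .
    . . . . . . . . . . . .
    . . . . . . . . . . . .
    . . . . . . . . . . . .
T1:
  2·area = 16
  edge (0, 0)→(16, 8): d=(16,8) right/bottom  bias=-1
  edge (16, 8)→(6, 4): d=(-10,-4) top-left  bias=+0
  edge (6, 4)→(0, 0): d=(-6,-4) top-left  bias=+0
    (2,1)@(5, 3): e=[8,6,2] → X
    (3,1)@(7, 3): e=[-8,14,10] → .
    (2,2)@(5, 5): e=[40,-14,-10] → .
    (4,2)@(9, 5): e=[8,2,6] → X
    (5,2)@(11, 5): e=[-8,10,14] → .
    (4,3)@(9, 7): e=[40,-18,-6] → .
  covered (2 px):
    . . . . . . . . . . . .
    . . X . . . . . . . . .
    . . . . X . . . . . . .
    . . . . . . . . . . . .
    . . . . . . . . . . . .
    . . . . . . . . . . . .
T2:
  2·area = 96  (B↔C swapped to make it positive)
  edge (16, 2)→(6, 8): d=(-10,6) right/bottom  bias=-1
  edge (6, 8)→(0, 2): d=(-6,-6) top-left  bias=+0
  edge (0, 2)→(16, 2): d=(16,0) top-left  bias=+0
    (0,1)@(1, 3): e=[80,0,16] → X  [on edge]
    (1,1)@(3, 3): e=[68,12,16] → X
    (2,1)@(5, 3): e=[56,24,16] → X
    (3,1)@(7, 3): e=[44,36,16] → X
    (4,1)@(9, 3): e=[32,48,16] → X
    (5,1)@(11, 3): e=[20,60,16] → X
    (6,1)@(13, 3): e=[8,72,16] → X
    (7,1)@(15, 3): e=[-4,84,16] → .
    (0,2)@(1, 5): e=[60,-12,48] → .
    (1,2)@(3, 5): e=[48,0,48] → X  [on edge]
    (5,2)@(11, 5): e=[0,48,48] → .  [on edge]
    (6,2)@(13, 5): e=[-12,60,48] → .
    (2,3)@(5, 7): e=[16,0,80] → X  [on edge]
    (3,4)@(7, 9): e=[-16,0,112] → .  [on edge]
    (0,5)@(1, 11): e=[0,-48,144] → .  [on edge]
    (4,5)@(9, 11): e=[-48,0,144] → .  [on edge]
  covered (13 px):
    . . . . . . . . . . . .
    X X X X X X X . . . . .
    . X X X X . . . . . . .
    . . X X . . . . . . . .
    . . . . . . . . . . . .
    . . . . . . . . . . . .
T3:
  2·area = 8
  edge (20, 10)→(4, 11): d=(-16,1) right/bottom  bias=-1
  edge (4, 11)→(12, 10): d=(8,-1) top-left  bias=+0
  edge (12, 10)→(20, 10): d=(8,0) top-left  bias=+0
  covered (0 px):
    . . . . . . . . . . . .
    . . . . . . . . . . . .
    . . . . . . . . . . . .
    . . . . . . . . . . . .
    . . . . . . . . . . . .
    . . . . . . . . . . . .

Result: 22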